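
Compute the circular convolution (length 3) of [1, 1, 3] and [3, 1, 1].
Use y[k] = Σ_j f[j]·g[(k-j) mod 3]. y[0] = 1×3 + 1×1 + 3×1 = 7; y[1] = 1×1 + 1×3 + 3×1 = 7; y[2] = 1×1 + 1×1 + 3×3 = 11. Result: [7, 7, 11]

[7, 7, 11]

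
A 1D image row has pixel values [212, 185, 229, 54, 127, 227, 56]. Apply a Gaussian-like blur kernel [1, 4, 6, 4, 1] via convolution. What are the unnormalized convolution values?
Convolve image row [212, 185, 229, 54, 127, 227, 56] with kernel [1, 4, 6, 4, 1]: y[0] = 212×1 = 212; y[1] = 212×4 + 185×1 = 1033; y[2] = 212×6 + 185×4 + 229×1 = 2241; y[3] = 212×4 + 185×6 + 229×4 + 54×1 = 2928; y[4] = 212×1 + 185×4 + 229×6 + 54×4 + 127×1 = 2669; y[5] = 185×1 + 229×4 + 54×6 + 127×4 + 227×1 = 2160; y[6] = 229×1 + 54×4 + 127×6 + 227×4 + 56×1 = 2171; y[7] = 54×1 + 127×4 + 227×6 + 56×4 = 2148; y[8] = 127×1 + 227×4 + 56×6 = 1371; y[9] = 227×1 + 56×4 = 451; y[10] = 56×1 = 56 → [212, 1033, 2241, 2928, 2669, 2160, 2171, 2148, 1371, 451, 56]. Normalization factor = sum(kernel) = 16.

[212, 1033, 2241, 2928, 2669, 2160, 2171, 2148, 1371, 451, 56]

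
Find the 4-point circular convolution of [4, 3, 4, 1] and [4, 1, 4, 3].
Use y[k] = Σ_j f[j]·g[(k-j) mod 4]. y[0] = 4×4 + 3×3 + 4×4 + 1×1 = 42; y[1] = 4×1 + 3×4 + 4×3 + 1×4 = 32; y[2] = 4×4 + 3×1 + 4×4 + 1×3 = 38; y[3] = 4×3 + 3×4 + 4×1 + 1×4 = 32. Result: [42, 32, 38, 32]

[42, 32, 38, 32]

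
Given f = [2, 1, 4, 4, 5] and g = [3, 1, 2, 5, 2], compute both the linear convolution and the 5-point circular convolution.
Linear: y_lin[0] = 2×3 = 6; y_lin[1] = 2×1 + 1×3 = 5; y_lin[2] = 2×2 + 1×1 + 4×3 = 17; y_lin[3] = 2×5 + 1×2 + 4×1 + 4×3 = 28; y_lin[4] = 2×2 + 1×5 + 4×2 + 4×1 + 5×3 = 36; y_lin[5] = 1×2 + 4×5 + 4×2 + 5×1 = 35; y_lin[6] = 4×2 + 4×5 + 5×2 = 38; y_lin[7] = 4×2 + 5×5 = 33; y_lin[8] = 5×2 = 10 → [6, 5, 17, 28, 36, 35, 38, 33, 10]. Circular (length 5): y[0] = 2×3 + 1×2 + 4×5 + 4×2 + 5×1 = 41; y[1] = 2×1 + 1×3 + 4×2 + 4×5 + 5×2 = 43; y[2] = 2×2 + 1×1 + 4×3 + 4×2 + 5×5 = 50; y[3] = 2×5 + 1×2 + 4×1 + 4×3 + 5×2 = 38; y[4] = 2×2 + 1×5 + 4×2 + 4×1 + 5×3 = 36 → [41, 43, 50, 38, 36]

Linear: [6, 5, 17, 28, 36, 35, 38, 33, 10], Circular: [41, 43, 50, 38, 36]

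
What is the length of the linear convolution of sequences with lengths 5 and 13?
Linear/full convolution length: m + n - 1 = 5 + 13 - 1 = 17

17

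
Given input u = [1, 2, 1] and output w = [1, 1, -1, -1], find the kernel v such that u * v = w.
Output length 4 = len(u) + len(v) - 1 ⇒ len(v) = 2. Solve v forward using v[k] = (w[k] - Σ_{i≥1} u[i]·v[k-i]) / u[0]: v[0] = w[0] / u[0] = 1 / 1 = 1; v[1] = (w[1] - 2×1) / u[0] = (1 - 2×1) / 1 = -1. So v = [1, -1]. Forward-check [1, 2, 1] * [1, -1]: w[0] = 1×1 = 1; w[1] = 1×-1 + 2×1 = 1; w[2] = 2×-1 + 1×1 = -1; w[3] = 1×-1 = -1 → [1, 1, -1, -1] ✓

[1, -1]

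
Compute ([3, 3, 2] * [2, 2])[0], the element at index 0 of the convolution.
Use y[k] = Σ_i a[i]·b[k-i] at k=0. y[0] = 3×2 = 6

6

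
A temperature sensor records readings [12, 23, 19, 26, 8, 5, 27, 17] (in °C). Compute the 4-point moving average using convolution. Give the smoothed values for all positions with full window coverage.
4-point moving average kernel = [1, 1, 1, 1]. Apply in 'valid' mode (full window coverage): avg[0] = (12 + 23 + 19 + 26) / 4 = 20.0; avg[1] = (23 + 19 + 26 + 8) / 4 = 19.0; avg[2] = (19 + 26 + 8 + 5) / 4 = 14.5; avg[3] = (26 + 8 + 5 + 27) / 4 = 16.5; avg[4] = (8 + 5 + 27 + 17) / 4 = 14.25. Smoothed values: [20.0, 19.0, 14.5, 16.5, 14.25]

[20.0, 19.0, 14.5, 16.5, 14.25]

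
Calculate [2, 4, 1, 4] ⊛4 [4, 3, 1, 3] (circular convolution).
Use y[k] = Σ_j f[j]·g[(k-j) mod 4]. y[0] = 2×4 + 4×3 + 1×1 + 4×3 = 33; y[1] = 2×3 + 4×4 + 1×3 + 4×1 = 29; y[2] = 2×1 + 4×3 + 1×4 + 4×3 = 30; y[3] = 2×3 + 4×1 + 1×3 + 4×4 = 29. Result: [33, 29, 30, 29]

[33, 29, 30, 29]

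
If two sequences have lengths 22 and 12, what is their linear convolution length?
Linear/full convolution length: m + n - 1 = 22 + 12 - 1 = 33

33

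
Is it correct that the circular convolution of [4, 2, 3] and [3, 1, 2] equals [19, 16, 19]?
Recompute circular convolution of [4, 2, 3] and [3, 1, 2]: y[0] = 4×3 + 2×2 + 3×1 = 19; y[1] = 4×1 + 2×3 + 3×2 = 16; y[2] = 4×2 + 2×1 + 3×3 = 19 → [19, 16, 19]. Given [19, 16, 19] matches, so answer: Yes

Yes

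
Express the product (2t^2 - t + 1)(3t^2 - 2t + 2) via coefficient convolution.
Ascending coefficients: a = [1, -1, 2], b = [2, -2, 3]. c[0] = 1×2 = 2; c[1] = 1×-2 + -1×2 = -4; c[2] = 1×3 + -1×-2 + 2×2 = 9; c[3] = -1×3 + 2×-2 = -7; c[4] = 2×3 = 6. Result coefficients: [2, -4, 9, -7, 6] → 6t^4 - 7t^3 + 9t^2 - 4t + 2

6t^4 - 7t^3 + 9t^2 - 4t + 2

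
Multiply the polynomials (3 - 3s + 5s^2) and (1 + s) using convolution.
Ascending coefficients: a = [3, -3, 5], b = [1, 1]. c[0] = 3×1 = 3; c[1] = 3×1 + -3×1 = 0; c[2] = -3×1 + 5×1 = 2; c[3] = 5×1 = 5. Result coefficients: [3, 0, 2, 5] → 3 + 2s^2 + 5s^3

3 + 2s^2 + 5s^3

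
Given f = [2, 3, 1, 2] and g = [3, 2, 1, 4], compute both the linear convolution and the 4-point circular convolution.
Linear: y_lin[0] = 2×3 = 6; y_lin[1] = 2×2 + 3×3 = 13; y_lin[2] = 2×1 + 3×2 + 1×3 = 11; y_lin[3] = 2×4 + 3×1 + 1×2 + 2×3 = 19; y_lin[4] = 3×4 + 1×1 + 2×2 = 17; y_lin[5] = 1×4 + 2×1 = 6; y_lin[6] = 2×4 = 8 → [6, 13, 11, 19, 17, 6, 8]. Circular (length 4): y[0] = 2×3 + 3×4 + 1×1 + 2×2 = 23; y[1] = 2×2 + 3×3 + 1×4 + 2×1 = 19; y[2] = 2×1 + 3×2 + 1×3 + 2×4 = 19; y[3] = 2×4 + 3×1 + 1×2 + 2×3 = 19 → [23, 19, 19, 19]

Linear: [6, 13, 11, 19, 17, 6, 8], Circular: [23, 19, 19, 19]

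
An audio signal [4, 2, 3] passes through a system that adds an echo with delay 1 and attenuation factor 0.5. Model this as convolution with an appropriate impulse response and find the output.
Direct-path + delayed-attenuated-path model → impulse response h = [1, 0.5] (1 at lag 0, 0.5 at lag 1). Output y[n] = x[n] + 0.5·x[n - 1] (with x[n] = 0 outside 0..2): y[0] = 4 + 0.5×0 = 4; y[1] = 2 + 0.5×4 = 4.0; y[2] = 3 + 0.5×2 = 4.0; y[3] = 0 + 0.5×3 = 1.5. So y = [4, 4.0, 4.0, 1.5]

[4, 4.0, 4.0, 1.5]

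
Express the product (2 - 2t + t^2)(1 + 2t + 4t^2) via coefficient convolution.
Ascending coefficients: a = [2, -2, 1], b = [1, 2, 4]. c[0] = 2×1 = 2; c[1] = 2×2 + -2×1 = 2; c[2] = 2×4 + -2×2 + 1×1 = 5; c[3] = -2×4 + 1×2 = -6; c[4] = 1×4 = 4. Result coefficients: [2, 2, 5, -6, 4] → 2 + 2t + 5t^2 - 6t^3 + 4t^4

2 + 2t + 5t^2 - 6t^3 + 4t^4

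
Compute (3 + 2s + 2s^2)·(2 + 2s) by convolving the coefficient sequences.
Ascending coefficients: a = [3, 2, 2], b = [2, 2]. c[0] = 3×2 = 6; c[1] = 3×2 + 2×2 = 10; c[2] = 2×2 + 2×2 = 8; c[3] = 2×2 = 4. Result coefficients: [6, 10, 8, 4] → 6 + 10s + 8s^2 + 4s^3

6 + 10s + 8s^2 + 4s^3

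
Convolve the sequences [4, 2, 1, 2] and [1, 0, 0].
y[0] = 4×1 = 4; y[1] = 4×0 + 2×1 = 2; y[2] = 4×0 + 2×0 + 1×1 = 1; y[3] = 2×0 + 1×0 + 2×1 = 2; y[4] = 1×0 + 2×0 = 0; y[5] = 2×0 = 0

[4, 2, 1, 2, 0, 0]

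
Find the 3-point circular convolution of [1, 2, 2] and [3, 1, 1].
Use y[k] = Σ_j x[j]·h[(k-j) mod 3]. y[0] = 1×3 + 2×1 + 2×1 = 7; y[1] = 1×1 + 2×3 + 2×1 = 9; y[2] = 1×1 + 2×1 + 2×3 = 9. Result: [7, 9, 9]

[7, 9, 9]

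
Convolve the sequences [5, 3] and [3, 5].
y[0] = 5×3 = 15; y[1] = 5×5 + 3×3 = 34; y[2] = 3×5 = 15

[15, 34, 15]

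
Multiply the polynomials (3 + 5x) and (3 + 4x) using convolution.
Ascending coefficients: a = [3, 5], b = [3, 4]. c[0] = 3×3 = 9; c[1] = 3×4 + 5×3 = 27; c[2] = 5×4 = 20. Result coefficients: [9, 27, 20] → 9 + 27x + 20x^2

9 + 27x + 20x^2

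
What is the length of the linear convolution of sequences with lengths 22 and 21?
Linear/full convolution length: m + n - 1 = 22 + 21 - 1 = 42

42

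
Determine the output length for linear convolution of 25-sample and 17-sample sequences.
Linear/full convolution length: m + n - 1 = 25 + 17 - 1 = 41

41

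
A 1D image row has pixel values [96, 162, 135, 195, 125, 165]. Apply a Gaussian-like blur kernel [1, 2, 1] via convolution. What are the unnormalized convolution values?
Convolve image row [96, 162, 135, 195, 125, 165] with kernel [1, 2, 1]: y[0] = 96×1 = 96; y[1] = 96×2 + 162×1 = 354; y[2] = 96×1 + 162×2 + 135×1 = 555; y[3] = 162×1 + 135×2 + 195×1 = 627; y[4] = 135×1 + 195×2 + 125×1 = 650; y[5] = 195×1 + 125×2 + 165×1 = 610; y[6] = 125×1 + 165×2 = 455; y[7] = 165×1 = 165 → [96, 354, 555, 627, 650, 610, 455, 165]. Normalization factor = sum(kernel) = 4.

[96, 354, 555, 627, 650, 610, 455, 165]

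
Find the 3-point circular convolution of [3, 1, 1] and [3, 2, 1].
Use y[k] = Σ_j s[j]·t[(k-j) mod 3]. y[0] = 3×3 + 1×1 + 1×2 = 12; y[1] = 3×2 + 1×3 + 1×1 = 10; y[2] = 3×1 + 1×2 + 1×3 = 8. Result: [12, 10, 8]

[12, 10, 8]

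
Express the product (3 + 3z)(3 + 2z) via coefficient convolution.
Ascending coefficients: a = [3, 3], b = [3, 2]. c[0] = 3×3 = 9; c[1] = 3×2 + 3×3 = 15; c[2] = 3×2 = 6. Result coefficients: [9, 15, 6] → 9 + 15z + 6z^2

9 + 15z + 6z^2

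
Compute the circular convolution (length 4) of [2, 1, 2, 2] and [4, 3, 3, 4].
Use y[k] = Σ_j s[j]·t[(k-j) mod 4]. y[0] = 2×4 + 1×4 + 2×3 + 2×3 = 24; y[1] = 2×3 + 1×4 + 2×4 + 2×3 = 24; y[2] = 2×3 + 1×3 + 2×4 + 2×4 = 25; y[3] = 2×4 + 1×3 + 2×3 + 2×4 = 25. Result: [24, 24, 25, 25]

[24, 24, 25, 25]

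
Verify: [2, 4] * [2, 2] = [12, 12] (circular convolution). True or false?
Recompute circular convolution of [2, 4] and [2, 2]: y[0] = 2×2 + 4×2 = 12; y[1] = 2×2 + 4×2 = 12 → [12, 12]. Given [12, 12] matches, so answer: Yes

Yes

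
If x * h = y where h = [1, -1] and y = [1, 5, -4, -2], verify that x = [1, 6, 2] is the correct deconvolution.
Forward-compute [1, 6, 2] * [1, -1]: y[0] = 1×1 = 1; y[1] = 1×-1 + 6×1 = 5; y[2] = 6×-1 + 2×1 = -4; y[3] = 2×-1 = -2 → [1, 5, -4, -2]. Matches given y = [1, 5, -4, -2], so verified.

Verified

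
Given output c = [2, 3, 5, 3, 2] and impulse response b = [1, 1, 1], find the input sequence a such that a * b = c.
Deconvolve c=[2, 3, 5, 3, 2] by b=[1, 1, 1]. Since b[0]=1, solve forward: a[0] = c[0] / 1 = 2; a[1] = (c[1] - 2×1) / 1 = 1; a[2] = (c[2] - 1×1 - 2×1) / 1 = 2. So a = [2, 1, 2]. Check by forward convolution: c[0] = 2×1 = 2; c[1] = 2×1 + 1×1 = 3; c[2] = 2×1 + 1×1 + 2×1 = 5; c[3] = 1×1 + 2×1 = 3; c[4] = 2×1 = 2

[2, 1, 2]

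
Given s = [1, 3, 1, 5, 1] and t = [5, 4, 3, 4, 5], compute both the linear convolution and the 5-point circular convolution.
Linear: y_lin[0] = 1×5 = 5; y_lin[1] = 1×4 + 3×5 = 19; y_lin[2] = 1×3 + 3×4 + 1×5 = 20; y_lin[3] = 1×4 + 3×3 + 1×4 + 5×5 = 42; y_lin[4] = 1×5 + 3×4 + 1×3 + 5×4 + 1×5 = 45; y_lin[5] = 3×5 + 1×4 + 5×3 + 1×4 = 38; y_lin[6] = 1×5 + 5×4 + 1×3 = 28; y_lin[7] = 5×5 + 1×4 = 29; y_lin[8] = 1×5 = 5 → [5, 19, 20, 42, 45, 38, 28, 29, 5]. Circular (length 5): y[0] = 1×5 + 3×5 + 1×4 + 5×3 + 1×4 = 43; y[1] = 1×4 + 3×5 + 1×5 + 5×4 + 1×3 = 47; y[2] = 1×3 + 3×4 + 1×5 + 5×5 + 1×4 = 49; y[3] = 1×4 + 3×3 + 1×4 + 5×5 + 1×5 = 47; y[4] = 1×5 + 3×4 + 1×3 + 5×4 + 1×5 = 45 → [43, 47, 49, 47, 45]

Linear: [5, 19, 20, 42, 45, 38, 28, 29, 5], Circular: [43, 47, 49, 47, 45]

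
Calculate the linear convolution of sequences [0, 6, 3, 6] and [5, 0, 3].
y[0] = 0×5 = 0; y[1] = 0×0 + 6×5 = 30; y[2] = 0×3 + 6×0 + 3×5 = 15; y[3] = 6×3 + 3×0 + 6×5 = 48; y[4] = 3×3 + 6×0 = 9; y[5] = 6×3 = 18

[0, 30, 15, 48, 9, 18]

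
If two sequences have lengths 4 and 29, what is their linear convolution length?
Linear/full convolution length: m + n - 1 = 4 + 29 - 1 = 32

32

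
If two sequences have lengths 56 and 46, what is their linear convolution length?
Linear/full convolution length: m + n - 1 = 56 + 46 - 1 = 101

101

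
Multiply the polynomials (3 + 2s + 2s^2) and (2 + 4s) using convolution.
Ascending coefficients: a = [3, 2, 2], b = [2, 4]. c[0] = 3×2 = 6; c[1] = 3×4 + 2×2 = 16; c[2] = 2×4 + 2×2 = 12; c[3] = 2×4 = 8. Result coefficients: [6, 16, 12, 8] → 6 + 16s + 12s^2 + 8s^3

6 + 16s + 12s^2 + 8s^3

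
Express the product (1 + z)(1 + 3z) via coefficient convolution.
Ascending coefficients: a = [1, 1], b = [1, 3]. c[0] = 1×1 = 1; c[1] = 1×3 + 1×1 = 4; c[2] = 1×3 = 3. Result coefficients: [1, 4, 3] → 1 + 4z + 3z^2

1 + 4z + 3z^2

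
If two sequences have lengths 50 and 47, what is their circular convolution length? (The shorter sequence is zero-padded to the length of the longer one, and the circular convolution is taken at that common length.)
Circular convolution (zero-padding the shorter input) has length max(m, n) = max(50, 47) = 50

50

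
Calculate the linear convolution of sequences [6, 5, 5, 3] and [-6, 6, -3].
y[0] = 6×-6 = -36; y[1] = 6×6 + 5×-6 = 6; y[2] = 6×-3 + 5×6 + 5×-6 = -18; y[3] = 5×-3 + 5×6 + 3×-6 = -3; y[4] = 5×-3 + 3×6 = 3; y[5] = 3×-3 = -9

[-36, 6, -18, -3, 3, -9]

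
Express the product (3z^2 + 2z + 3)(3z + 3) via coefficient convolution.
Ascending coefficients: a = [3, 2, 3], b = [3, 3]. c[0] = 3×3 = 9; c[1] = 3×3 + 2×3 = 15; c[2] = 2×3 + 3×3 = 15; c[3] = 3×3 = 9. Result coefficients: [9, 15, 15, 9] → 9z^3 + 15z^2 + 15z + 9

9z^3 + 15z^2 + 15z + 9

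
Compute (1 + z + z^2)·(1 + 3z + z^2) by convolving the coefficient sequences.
Ascending coefficients: a = [1, 1, 1], b = [1, 3, 1]. c[0] = 1×1 = 1; c[1] = 1×3 + 1×1 = 4; c[2] = 1×1 + 1×3 + 1×1 = 5; c[3] = 1×1 + 1×3 = 4; c[4] = 1×1 = 1. Result coefficients: [1, 4, 5, 4, 1] → 1 + 4z + 5z^2 + 4z^3 + z^4

1 + 4z + 5z^2 + 4z^3 + z^4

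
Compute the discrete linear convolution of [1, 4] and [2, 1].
y[0] = 1×2 = 2; y[1] = 1×1 + 4×2 = 9; y[2] = 4×1 = 4

[2, 9, 4]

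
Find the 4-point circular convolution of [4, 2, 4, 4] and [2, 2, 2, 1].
Use y[k] = Σ_j a[j]·b[(k-j) mod 4]. y[0] = 4×2 + 2×1 + 4×2 + 4×2 = 26; y[1] = 4×2 + 2×2 + 4×1 + 4×2 = 24; y[2] = 4×2 + 2×2 + 4×2 + 4×1 = 24; y[3] = 4×1 + 2×2 + 4×2 + 4×2 = 24. Result: [26, 24, 24, 24]

[26, 24, 24, 24]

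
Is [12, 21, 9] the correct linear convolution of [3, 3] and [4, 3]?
Recompute linear convolution of [3, 3] and [4, 3]: y[0] = 3×4 = 12; y[1] = 3×3 + 3×4 = 21; y[2] = 3×3 = 9 → [12, 21, 9]. Given [12, 21, 9] matches, so answer: Yes

Yes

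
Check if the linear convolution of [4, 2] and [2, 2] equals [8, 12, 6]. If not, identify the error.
Recompute linear convolution of [4, 2] and [2, 2]: y[0] = 4×2 = 8; y[1] = 4×2 + 2×2 = 12; y[2] = 2×2 = 4 → [8, 12, 4]. Compare to given [8, 12, 6]: they differ at index 2: given 6, correct 4, so answer: No

No. Error at index 2: given 6, correct 4.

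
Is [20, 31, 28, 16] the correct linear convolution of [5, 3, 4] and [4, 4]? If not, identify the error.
Recompute linear convolution of [5, 3, 4] and [4, 4]: y[0] = 5×4 = 20; y[1] = 5×4 + 3×4 = 32; y[2] = 3×4 + 4×4 = 28; y[3] = 4×4 = 16 → [20, 32, 28, 16]. Compare to given [20, 31, 28, 16]: they differ at index 1: given 31, correct 32, so answer: No

No. Error at index 1: given 31, correct 32.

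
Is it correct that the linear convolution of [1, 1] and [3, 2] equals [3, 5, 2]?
Recompute linear convolution of [1, 1] and [3, 2]: y[0] = 1×3 = 3; y[1] = 1×2 + 1×3 = 5; y[2] = 1×2 = 2 → [3, 5, 2]. Given [3, 5, 2] matches, so answer: Yes

Yes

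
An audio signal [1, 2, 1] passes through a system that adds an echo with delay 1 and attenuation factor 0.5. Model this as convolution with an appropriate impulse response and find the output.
Direct-path + delayed-attenuated-path model → impulse response h = [1, 0.5] (1 at lag 0, 0.5 at lag 1). Output y[n] = x[n] + 0.5·x[n - 1] (with x[n] = 0 outside 0..2): y[0] = 1 + 0.5×0 = 1; y[1] = 2 + 0.5×1 = 2.5; y[2] = 1 + 0.5×2 = 2.0; y[3] = 0 + 0.5×1 = 0.5. So y = [1, 2.5, 2.0, 0.5]

[1, 2.5, 2.0, 0.5]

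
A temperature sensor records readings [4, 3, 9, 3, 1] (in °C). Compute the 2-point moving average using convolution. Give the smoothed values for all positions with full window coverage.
2-point moving average kernel = [1, 1]. Apply in 'valid' mode (full window coverage): avg[0] = (4 + 3) / 2 = 3.5; avg[1] = (3 + 9) / 2 = 6.0; avg[2] = (9 + 3) / 2 = 6.0; avg[3] = (3 + 1) / 2 = 2.0. Smoothed values: [3.5, 6.0, 6.0, 2.0]

[3.5, 6.0, 6.0, 2.0]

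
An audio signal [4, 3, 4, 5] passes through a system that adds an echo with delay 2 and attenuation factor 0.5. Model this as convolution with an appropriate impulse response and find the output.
Direct-path + delayed-attenuated-path model → impulse response h = [1, 0, 0.5] (1 at lag 0, 0.5 at lag 2). Output y[n] = x[n] + 0.5·x[n - 2] (with x[n] = 0 outside 0..3): y[0] = 4 + 0.5×0 = 4; y[1] = 3 + 0.5×0 = 3; y[2] = 4 + 0.5×4 = 6.0; y[3] = 5 + 0.5×3 = 6.5; y[4] = 0 + 0.5×4 = 2.0; y[5] = 0 + 0.5×5 = 2.5. So y = [4, 3, 6.0, 6.5, 2.0, 2.5]

[4, 3, 6.0, 6.5, 2.0, 2.5]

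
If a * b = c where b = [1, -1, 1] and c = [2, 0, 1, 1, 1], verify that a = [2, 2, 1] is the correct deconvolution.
Forward-compute [2, 2, 1] * [1, -1, 1]: c[0] = 2×1 = 2; c[1] = 2×-1 + 2×1 = 0; c[2] = 2×1 + 2×-1 + 1×1 = 1; c[3] = 2×1 + 1×-1 = 1; c[4] = 1×1 = 1 → [2, 0, 1, 1, 1]. Matches given c = [2, 0, 1, 1, 1], so verified.

Verified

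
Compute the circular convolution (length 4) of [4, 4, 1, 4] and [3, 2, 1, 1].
Use y[k] = Σ_j a[j]·b[(k-j) mod 4]. y[0] = 4×3 + 4×1 + 1×1 + 4×2 = 25; y[1] = 4×2 + 4×3 + 1×1 + 4×1 = 25; y[2] = 4×1 + 4×2 + 1×3 + 4×1 = 19; y[3] = 4×1 + 4×1 + 1×2 + 4×3 = 22. Result: [25, 25, 19, 22]

[25, 25, 19, 22]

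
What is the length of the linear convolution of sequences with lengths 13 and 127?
Linear/full convolution length: m + n - 1 = 13 + 127 - 1 = 139

139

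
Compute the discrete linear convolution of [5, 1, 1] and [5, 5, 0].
y[0] = 5×5 = 25; y[1] = 5×5 + 1×5 = 30; y[2] = 5×0 + 1×5 + 1×5 = 10; y[3] = 1×0 + 1×5 = 5; y[4] = 1×0 = 0

[25, 30, 10, 5, 0]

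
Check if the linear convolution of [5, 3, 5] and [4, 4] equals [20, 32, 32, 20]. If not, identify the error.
Recompute linear convolution of [5, 3, 5] and [4, 4]: y[0] = 5×4 = 20; y[1] = 5×4 + 3×4 = 32; y[2] = 3×4 + 5×4 = 32; y[3] = 5×4 = 20 → [20, 32, 32, 20]. Given [20, 32, 32, 20] matches, so answer: Yes

Yes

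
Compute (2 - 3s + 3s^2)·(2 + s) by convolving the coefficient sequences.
Ascending coefficients: a = [2, -3, 3], b = [2, 1]. c[0] = 2×2 = 4; c[1] = 2×1 + -3×2 = -4; c[2] = -3×1 + 3×2 = 3; c[3] = 3×1 = 3. Result coefficients: [4, -4, 3, 3] → 4 - 4s + 3s^2 + 3s^3

4 - 4s + 3s^2 + 3s^3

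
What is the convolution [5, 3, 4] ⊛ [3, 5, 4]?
y[0] = 5×3 = 15; y[1] = 5×5 + 3×3 = 34; y[2] = 5×4 + 3×5 + 4×3 = 47; y[3] = 3×4 + 4×5 = 32; y[4] = 4×4 = 16

[15, 34, 47, 32, 16]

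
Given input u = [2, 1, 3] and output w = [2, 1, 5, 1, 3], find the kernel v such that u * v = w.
Output length 5 = len(u) + len(v) - 1 ⇒ len(v) = 3. Solve v forward using v[k] = (w[k] - Σ_{i≥1} u[i]·v[k-i]) / u[0]: v[0] = w[0] / u[0] = 2 / 2 = 1; v[1] = (w[1] - 1×1) / u[0] = (1 - 1×1) / 2 = 0; v[2] = (w[2] - 1×0 - 3×1) / u[0] = (5 - 1×0 - 3×1) / 2 = 1. So v = [1, 0, 1]. Forward-check [2, 1, 3] * [1, 0, 1]: w[0] = 2×1 = 2; w[1] = 2×0 + 1×1 = 1; w[2] = 2×1 + 1×0 + 3×1 = 5; w[3] = 1×1 + 3×0 = 1; w[4] = 3×1 = 3 → [2, 1, 5, 1, 3] ✓

[1, 0, 1]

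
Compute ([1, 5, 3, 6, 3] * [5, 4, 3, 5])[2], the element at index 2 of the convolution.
Use y[k] = Σ_i a[i]·b[k-i] at k=2. y[2] = 1×3 + 5×4 + 3×5 = 38

38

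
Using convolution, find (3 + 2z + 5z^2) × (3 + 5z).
Ascending coefficients: a = [3, 2, 5], b = [3, 5]. c[0] = 3×3 = 9; c[1] = 3×5 + 2×3 = 21; c[2] = 2×5 + 5×3 = 25; c[3] = 5×5 = 25. Result coefficients: [9, 21, 25, 25] → 9 + 21z + 25z^2 + 25z^3

9 + 21z + 25z^2 + 25z^3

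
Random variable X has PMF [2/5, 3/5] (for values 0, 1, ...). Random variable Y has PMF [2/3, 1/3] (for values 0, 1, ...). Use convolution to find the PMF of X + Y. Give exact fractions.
P(X+Y=k) = Σ_i P(X=i)·P(Y=k-i) — a convolution of [2/5, 3/5] and [2/3, 1/3]. P(X+Y=0) = (2/5)×(2/3) = 4/15; P(X+Y=1) = (2/5)×(1/3) + (3/5)×(2/3) = 2/15 + 2/5 = 8/15; P(X+Y=2) = (3/5)×(1/3) = 1/5. PMF: [4/15, 8/15, 1/5] (sums to 1 ✓)

[4/15, 8/15, 1/5]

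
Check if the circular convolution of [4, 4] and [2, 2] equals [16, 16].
Recompute circular convolution of [4, 4] and [2, 2]: y[0] = 4×2 + 4×2 = 16; y[1] = 4×2 + 4×2 = 16 → [16, 16]. Given [16, 16] matches, so answer: Yes

Yes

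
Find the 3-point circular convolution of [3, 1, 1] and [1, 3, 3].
Use y[k] = Σ_j x[j]·h[(k-j) mod 3]. y[0] = 3×1 + 1×3 + 1×3 = 9; y[1] = 3×3 + 1×1 + 1×3 = 13; y[2] = 3×3 + 1×3 + 1×1 = 13. Result: [9, 13, 13]

[9, 13, 13]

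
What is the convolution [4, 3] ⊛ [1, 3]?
y[0] = 4×1 = 4; y[1] = 4×3 + 3×1 = 15; y[2] = 3×3 = 9

[4, 15, 9]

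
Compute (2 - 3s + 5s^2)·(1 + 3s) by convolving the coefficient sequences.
Ascending coefficients: a = [2, -3, 5], b = [1, 3]. c[0] = 2×1 = 2; c[1] = 2×3 + -3×1 = 3; c[2] = -3×3 + 5×1 = -4; c[3] = 5×3 = 15. Result coefficients: [2, 3, -4, 15] → 2 + 3s - 4s^2 + 15s^3

2 + 3s - 4s^2 + 15s^3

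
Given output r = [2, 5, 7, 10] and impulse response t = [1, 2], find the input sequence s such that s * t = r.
Deconvolve r=[2, 5, 7, 10] by t=[1, 2]. Since t[0]=1, solve forward: s[0] = r[0] / 1 = 2; s[1] = (r[1] - 2×2) / 1 = 1; s[2] = (r[2] - 1×2) / 1 = 5. So s = [2, 1, 5]. Check by forward convolution: r[0] = 2×1 = 2; r[1] = 2×2 + 1×1 = 5; r[2] = 1×2 + 5×1 = 7; r[3] = 5×2 = 10

[2, 1, 5]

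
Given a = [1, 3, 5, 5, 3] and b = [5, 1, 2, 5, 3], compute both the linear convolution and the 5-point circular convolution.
Linear: y_lin[0] = 1×5 = 5; y_lin[1] = 1×1 + 3×5 = 16; y_lin[2] = 1×2 + 3×1 + 5×5 = 30; y_lin[3] = 1×5 + 3×2 + 5×1 + 5×5 = 41; y_lin[4] = 1×3 + 3×5 + 5×2 + 5×1 + 3×5 = 48; y_lin[5] = 3×3 + 5×5 + 5×2 + 3×1 = 47; y_lin[6] = 5×3 + 5×5 + 3×2 = 46; y_lin[7] = 5×3 + 3×5 = 30; y_lin[8] = 3×3 = 9 → [5, 16, 30, 41, 48, 47, 46, 30, 9]. Circular (length 5): y[0] = 1×5 + 3×3 + 5×5 + 5×2 + 3×1 = 52; y[1] = 1×1 + 3×5 + 5×3 + 5×5 + 3×2 = 62; y[2] = 1×2 + 3×1 + 5×5 + 5×3 + 3×5 = 60; y[3] = 1×5 + 3×2 + 5×1 + 5×5 + 3×3 = 50; y[4] = 1×3 + 3×5 + 5×2 + 5×1 + 3×5 = 48 → [52, 62, 60, 50, 48]

Linear: [5, 16, 30, 41, 48, 47, 46, 30, 9], Circular: [52, 62, 60, 50, 48]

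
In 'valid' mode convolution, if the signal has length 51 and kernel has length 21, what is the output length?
'Valid' mode counts only positions where the kernel fully overlaps the signal: m - n + 1 = 51 - 21 + 1 = 31

31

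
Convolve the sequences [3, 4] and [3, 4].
y[0] = 3×3 = 9; y[1] = 3×4 + 4×3 = 24; y[2] = 4×4 = 16

[9, 24, 16]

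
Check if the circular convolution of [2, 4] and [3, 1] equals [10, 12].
Recompute circular convolution of [2, 4] and [3, 1]: y[0] = 2×3 + 4×1 = 10; y[1] = 2×1 + 4×3 = 14 → [10, 14]. Compare to given [10, 12]: they differ at index 1: given 12, correct 14, so answer: No

No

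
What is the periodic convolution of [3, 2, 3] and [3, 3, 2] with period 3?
Use y[k] = Σ_j u[j]·v[(k-j) mod 3]. y[0] = 3×3 + 2×2 + 3×3 = 22; y[1] = 3×3 + 2×3 + 3×2 = 21; y[2] = 3×2 + 2×3 + 3×3 = 21. Result: [22, 21, 21]

[22, 21, 21]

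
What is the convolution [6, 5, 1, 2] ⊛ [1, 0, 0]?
y[0] = 6×1 = 6; y[1] = 6×0 + 5×1 = 5; y[2] = 6×0 + 5×0 + 1×1 = 1; y[3] = 5×0 + 1×0 + 2×1 = 2; y[4] = 1×0 + 2×0 = 0; y[5] = 2×0 = 0

[6, 5, 1, 2, 0, 0]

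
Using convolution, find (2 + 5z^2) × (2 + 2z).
Ascending coefficients: a = [2, 0, 5], b = [2, 2]. c[0] = 2×2 = 4; c[1] = 2×2 + 0×2 = 4; c[2] = 0×2 + 5×2 = 10; c[3] = 5×2 = 10. Result coefficients: [4, 4, 10, 10] → 4 + 4z + 10z^2 + 10z^3

4 + 4z + 10z^2 + 10z^3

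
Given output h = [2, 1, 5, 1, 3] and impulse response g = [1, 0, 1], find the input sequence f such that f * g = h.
Deconvolve h=[2, 1, 5, 1, 3] by g=[1, 0, 1]. Since g[0]=1, solve forward: f[0] = h[0] / 1 = 2; f[1] = (h[1] - 2×0) / 1 = 1; f[2] = (h[2] - 1×0 - 2×1) / 1 = 3. So f = [2, 1, 3]. Check by forward convolution: h[0] = 2×1 = 2; h[1] = 2×0 + 1×1 = 1; h[2] = 2×1 + 1×0 + 3×1 = 5; h[3] = 1×1 + 3×0 = 1; h[4] = 3×1 = 3

[2, 1, 3]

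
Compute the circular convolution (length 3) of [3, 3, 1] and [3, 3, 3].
Use y[k] = Σ_j x[j]·h[(k-j) mod 3]. y[0] = 3×3 + 3×3 + 1×3 = 21; y[1] = 3×3 + 3×3 + 1×3 = 21; y[2] = 3×3 + 3×3 + 1×3 = 21. Result: [21, 21, 21]

[21, 21, 21]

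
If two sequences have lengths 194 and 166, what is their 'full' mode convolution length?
Linear/full convolution length: m + n - 1 = 194 + 166 - 1 = 359

359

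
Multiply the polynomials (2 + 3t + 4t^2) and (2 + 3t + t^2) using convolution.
Ascending coefficients: a = [2, 3, 4], b = [2, 3, 1]. c[0] = 2×2 = 4; c[1] = 2×3 + 3×2 = 12; c[2] = 2×1 + 3×3 + 4×2 = 19; c[3] = 3×1 + 4×3 = 15; c[4] = 4×1 = 4. Result coefficients: [4, 12, 19, 15, 4] → 4 + 12t + 19t^2 + 15t^3 + 4t^4

4 + 12t + 19t^2 + 15t^3 + 4t^4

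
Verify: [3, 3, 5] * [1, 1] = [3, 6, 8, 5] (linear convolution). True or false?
Recompute linear convolution of [3, 3, 5] and [1, 1]: y[0] = 3×1 = 3; y[1] = 3×1 + 3×1 = 6; y[2] = 3×1 + 5×1 = 8; y[3] = 5×1 = 5 → [3, 6, 8, 5]. Given [3, 6, 8, 5] matches, so answer: Yes

Yes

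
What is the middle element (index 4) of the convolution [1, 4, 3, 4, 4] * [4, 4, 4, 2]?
Use y[k] = Σ_i a[i]·b[k-i] at k=4. y[4] = 4×2 + 3×4 + 4×4 + 4×4 = 52

52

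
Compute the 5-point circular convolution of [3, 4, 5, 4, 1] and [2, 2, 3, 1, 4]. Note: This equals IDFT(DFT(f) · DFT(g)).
Either evaluate y[k] = Σ_j f[j]·g[(k-j) mod 5] directly, or use IDFT(DFT(f) · DFT(g)). y[0] = 3×2 + 4×4 + 5×1 + 4×3 + 1×2 = 41; y[1] = 3×2 + 4×2 + 5×4 + 4×1 + 1×3 = 41; y[2] = 3×3 + 4×2 + 5×2 + 4×4 + 1×1 = 44; y[3] = 3×1 + 4×3 + 5×2 + 4×2 + 1×4 = 37; y[4] = 3×4 + 4×1 + 5×3 + 4×2 + 1×2 = 41. Result: [41, 41, 44, 37, 41]

[41, 41, 44, 37, 41]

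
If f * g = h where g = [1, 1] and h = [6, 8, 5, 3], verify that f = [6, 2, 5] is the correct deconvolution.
Forward-compute [6, 2, 5] * [1, 1]: h[0] = 6×1 = 6; h[1] = 6×1 + 2×1 = 8; h[2] = 2×1 + 5×1 = 7; h[3] = 5×1 = 5 → [6, 8, 7, 5]. Does not match given h = [6, 8, 5, 3].

Not verified. [6, 2, 5] * [1, 1] = [6, 8, 7, 5], which differs from [6, 8, 5, 3] at index 2.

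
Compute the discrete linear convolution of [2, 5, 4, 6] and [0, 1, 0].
y[0] = 2×0 = 0; y[1] = 2×1 + 5×0 = 2; y[2] = 2×0 + 5×1 + 4×0 = 5; y[3] = 5×0 + 4×1 + 6×0 = 4; y[4] = 4×0 + 6×1 = 6; y[5] = 6×0 = 0

[0, 2, 5, 4, 6, 0]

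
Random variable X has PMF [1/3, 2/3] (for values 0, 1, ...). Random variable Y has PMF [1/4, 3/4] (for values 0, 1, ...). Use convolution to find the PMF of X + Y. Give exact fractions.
P(X+Y=k) = Σ_i P(X=i)·P(Y=k-i) — a convolution of [1/3, 2/3] and [1/4, 3/4]. P(X+Y=0) = (1/3)×(1/4) = 1/12; P(X+Y=1) = (1/3)×(3/4) + (2/3)×(1/4) = 1/4 + 1/6 = 5/12; P(X+Y=2) = (2/3)×(3/4) = 1/2. PMF: [1/12, 5/12, 1/2] (sums to 1 ✓)

[1/12, 5/12, 1/2]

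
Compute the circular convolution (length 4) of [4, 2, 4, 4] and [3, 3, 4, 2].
Use y[k] = Σ_j u[j]·v[(k-j) mod 4]. y[0] = 4×3 + 2×2 + 4×4 + 4×3 = 44; y[1] = 4×3 + 2×3 + 4×2 + 4×4 = 42; y[2] = 4×4 + 2×3 + 4×3 + 4×2 = 42; y[3] = 4×2 + 2×4 + 4×3 + 4×3 = 40. Result: [44, 42, 42, 40]

[44, 42, 42, 40]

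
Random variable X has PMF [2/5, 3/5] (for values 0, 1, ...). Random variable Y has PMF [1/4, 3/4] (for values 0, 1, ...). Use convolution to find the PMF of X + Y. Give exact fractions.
P(X+Y=k) = Σ_i P(X=i)·P(Y=k-i) — a convolution of [2/5, 3/5] and [1/4, 3/4]. P(X+Y=0) = (2/5)×(1/4) = 1/10; P(X+Y=1) = (2/5)×(3/4) + (3/5)×(1/4) = 3/10 + 3/20 = 9/20; P(X+Y=2) = (3/5)×(3/4) = 9/20. PMF: [1/10, 9/20, 9/20] (sums to 1 ✓)

[1/10, 9/20, 9/20]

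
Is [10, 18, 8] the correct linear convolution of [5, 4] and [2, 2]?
Recompute linear convolution of [5, 4] and [2, 2]: y[0] = 5×2 = 10; y[1] = 5×2 + 4×2 = 18; y[2] = 4×2 = 8 → [10, 18, 8]. Given [10, 18, 8] matches, so answer: Yes

Yes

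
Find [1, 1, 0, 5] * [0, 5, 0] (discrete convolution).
y[0] = 1×0 = 0; y[1] = 1×5 + 1×0 = 5; y[2] = 1×0 + 1×5 + 0×0 = 5; y[3] = 1×0 + 0×5 + 5×0 = 0; y[4] = 0×0 + 5×5 = 25; y[5] = 5×0 = 0

[0, 5, 5, 0, 25, 0]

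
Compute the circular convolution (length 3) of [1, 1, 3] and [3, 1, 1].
Use y[k] = Σ_j a[j]·b[(k-j) mod 3]. y[0] = 1×3 + 1×1 + 3×1 = 7; y[1] = 1×1 + 1×3 + 3×1 = 7; y[2] = 1×1 + 1×1 + 3×3 = 11. Result: [7, 7, 11]

[7, 7, 11]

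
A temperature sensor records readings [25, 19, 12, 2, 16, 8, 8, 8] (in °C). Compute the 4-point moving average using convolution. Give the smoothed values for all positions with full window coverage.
4-point moving average kernel = [1, 1, 1, 1]. Apply in 'valid' mode (full window coverage): avg[0] = (25 + 19 + 12 + 2) / 4 = 14.5; avg[1] = (19 + 12 + 2 + 16) / 4 = 12.25; avg[2] = (12 + 2 + 16 + 8) / 4 = 9.5; avg[3] = (2 + 16 + 8 + 8) / 4 = 8.5; avg[4] = (16 + 8 + 8 + 8) / 4 = 10.0. Smoothed values: [14.5, 12.25, 9.5, 8.5, 10.0]

[14.5, 12.25, 9.5, 8.5, 10.0]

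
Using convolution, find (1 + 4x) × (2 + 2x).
Ascending coefficients: a = [1, 4], b = [2, 2]. c[0] = 1×2 = 2; c[1] = 1×2 + 4×2 = 10; c[2] = 4×2 = 8. Result coefficients: [2, 10, 8] → 2 + 10x + 8x^2

2 + 10x + 8x^2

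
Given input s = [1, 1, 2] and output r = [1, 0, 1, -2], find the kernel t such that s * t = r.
Output length 4 = len(s) + len(t) - 1 ⇒ len(t) = 2. Solve t forward using t[k] = (r[k] - Σ_{i≥1} s[i]·t[k-i]) / s[0]: t[0] = r[0] / s[0] = 1 / 1 = 1; t[1] = (r[1] - 1×1) / s[0] = (0 - 1×1) / 1 = -1. So t = [1, -1]. Forward-check [1, 1, 2] * [1, -1]: r[0] = 1×1 = 1; r[1] = 1×-1 + 1×1 = 0; r[2] = 1×-1 + 2×1 = 1; r[3] = 2×-1 = -2 → [1, 0, 1, -2] ✓

[1, -1]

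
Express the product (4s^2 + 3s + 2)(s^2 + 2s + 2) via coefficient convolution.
Ascending coefficients: a = [2, 3, 4], b = [2, 2, 1]. c[0] = 2×2 = 4; c[1] = 2×2 + 3×2 = 10; c[2] = 2×1 + 3×2 + 4×2 = 16; c[3] = 3×1 + 4×2 = 11; c[4] = 4×1 = 4. Result coefficients: [4, 10, 16, 11, 4] → 4s^4 + 11s^3 + 16s^2 + 10s + 4

4s^4 + 11s^3 + 16s^2 + 10s + 4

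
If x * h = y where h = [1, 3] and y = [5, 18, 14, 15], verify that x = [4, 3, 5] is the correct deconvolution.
Forward-compute [4, 3, 5] * [1, 3]: y[0] = 4×1 = 4; y[1] = 4×3 + 3×1 = 15; y[2] = 3×3 + 5×1 = 14; y[3] = 5×3 = 15 → [4, 15, 14, 15]. Does not match given y = [5, 18, 14, 15].

Not verified. [4, 3, 5] * [1, 3] = [4, 15, 14, 15], which differs from [5, 18, 14, 15] at index 0.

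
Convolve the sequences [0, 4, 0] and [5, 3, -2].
y[0] = 0×5 = 0; y[1] = 0×3 + 4×5 = 20; y[2] = 0×-2 + 4×3 + 0×5 = 12; y[3] = 4×-2 + 0×3 = -8; y[4] = 0×-2 = 0

[0, 20, 12, -8, 0]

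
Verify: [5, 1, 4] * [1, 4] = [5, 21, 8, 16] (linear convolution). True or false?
Recompute linear convolution of [5, 1, 4] and [1, 4]: y[0] = 5×1 = 5; y[1] = 5×4 + 1×1 = 21; y[2] = 1×4 + 4×1 = 8; y[3] = 4×4 = 16 → [5, 21, 8, 16]. Given [5, 21, 8, 16] matches, so answer: Yes

Yes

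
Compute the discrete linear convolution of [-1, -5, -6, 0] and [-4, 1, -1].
y[0] = -1×-4 = 4; y[1] = -1×1 + -5×-4 = 19; y[2] = -1×-1 + -5×1 + -6×-4 = 20; y[3] = -5×-1 + -6×1 + 0×-4 = -1; y[4] = -6×-1 + 0×1 = 6; y[5] = 0×-1 = 0

[4, 19, 20, -1, 6, 0]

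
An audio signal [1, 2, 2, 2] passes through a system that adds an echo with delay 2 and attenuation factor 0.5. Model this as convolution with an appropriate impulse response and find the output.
Direct-path + delayed-attenuated-path model → impulse response h = [1, 0, 0.5] (1 at lag 0, 0.5 at lag 2). Output y[n] = x[n] + 0.5·x[n - 2] (with x[n] = 0 outside 0..3): y[0] = 1 + 0.5×0 = 1; y[1] = 2 + 0.5×0 = 2; y[2] = 2 + 0.5×1 = 2.5; y[3] = 2 + 0.5×2 = 3.0; y[4] = 0 + 0.5×2 = 1.0; y[5] = 0 + 0.5×2 = 1.0. So y = [1, 2, 2.5, 3.0, 1.0, 1.0]

[1, 2, 2.5, 3.0, 1.0, 1.0]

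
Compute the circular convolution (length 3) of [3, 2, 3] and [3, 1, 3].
Use y[k] = Σ_j a[j]·b[(k-j) mod 3]. y[0] = 3×3 + 2×3 + 3×1 = 18; y[1] = 3×1 + 2×3 + 3×3 = 18; y[2] = 3×3 + 2×1 + 3×3 = 20. Result: [18, 18, 20]

[18, 18, 20]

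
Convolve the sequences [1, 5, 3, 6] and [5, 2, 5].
y[0] = 1×5 = 5; y[1] = 1×2 + 5×5 = 27; y[2] = 1×5 + 5×2 + 3×5 = 30; y[3] = 5×5 + 3×2 + 6×5 = 61; y[4] = 3×5 + 6×2 = 27; y[5] = 6×5 = 30

[5, 27, 30, 61, 27, 30]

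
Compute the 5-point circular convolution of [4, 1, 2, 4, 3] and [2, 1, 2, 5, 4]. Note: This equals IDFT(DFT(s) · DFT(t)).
Either evaluate y[k] = Σ_j s[j]·t[(k-j) mod 5] directly, or use IDFT(DFT(s) · DFT(t)). y[0] = 4×2 + 1×4 + 2×5 + 4×2 + 3×1 = 33; y[1] = 4×1 + 1×2 + 2×4 + 4×5 + 3×2 = 40; y[2] = 4×2 + 1×1 + 2×2 + 4×4 + 3×5 = 44; y[3] = 4×5 + 1×2 + 2×1 + 4×2 + 3×4 = 44; y[4] = 4×4 + 1×5 + 2×2 + 4×1 + 3×2 = 35. Result: [33, 40, 44, 44, 35]

[33, 40, 44, 44, 35]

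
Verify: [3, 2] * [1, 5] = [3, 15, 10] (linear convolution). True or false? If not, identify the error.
Recompute linear convolution of [3, 2] and [1, 5]: y[0] = 3×1 = 3; y[1] = 3×5 + 2×1 = 17; y[2] = 2×5 = 10 → [3, 17, 10]. Compare to given [3, 15, 10]: they differ at index 1: given 15, correct 17, so answer: No

No. Error at index 1: given 15, correct 17.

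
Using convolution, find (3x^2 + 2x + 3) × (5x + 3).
Ascending coefficients: a = [3, 2, 3], b = [3, 5]. c[0] = 3×3 = 9; c[1] = 3×5 + 2×3 = 21; c[2] = 2×5 + 3×3 = 19; c[3] = 3×5 = 15. Result coefficients: [9, 21, 19, 15] → 15x^3 + 19x^2 + 21x + 9

15x^3 + 19x^2 + 21x + 9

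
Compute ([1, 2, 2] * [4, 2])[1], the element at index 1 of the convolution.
Use y[k] = Σ_i a[i]·b[k-i] at k=1. y[1] = 1×2 + 2×4 = 10

10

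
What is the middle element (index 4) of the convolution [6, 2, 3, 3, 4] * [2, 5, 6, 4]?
Use y[k] = Σ_i a[i]·b[k-i] at k=4. y[4] = 2×4 + 3×6 + 3×5 + 4×2 = 49

49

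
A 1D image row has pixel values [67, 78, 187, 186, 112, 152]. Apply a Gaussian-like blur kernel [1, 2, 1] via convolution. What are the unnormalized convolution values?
Convolve image row [67, 78, 187, 186, 112, 152] with kernel [1, 2, 1]: y[0] = 67×1 = 67; y[1] = 67×2 + 78×1 = 212; y[2] = 67×1 + 78×2 + 187×1 = 410; y[3] = 78×1 + 187×2 + 186×1 = 638; y[4] = 187×1 + 186×2 + 112×1 = 671; y[5] = 186×1 + 112×2 + 152×1 = 562; y[6] = 112×1 + 152×2 = 416; y[7] = 152×1 = 152 → [67, 212, 410, 638, 671, 562, 416, 152]. Normalization factor = sum(kernel) = 4.

[67, 212, 410, 638, 671, 562, 416, 152]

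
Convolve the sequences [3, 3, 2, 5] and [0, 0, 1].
y[0] = 3×0 = 0; y[1] = 3×0 + 3×0 = 0; y[2] = 3×1 + 3×0 + 2×0 = 3; y[3] = 3×1 + 2×0 + 5×0 = 3; y[4] = 2×1 + 5×0 = 2; y[5] = 5×1 = 5

[0, 0, 3, 3, 2, 5]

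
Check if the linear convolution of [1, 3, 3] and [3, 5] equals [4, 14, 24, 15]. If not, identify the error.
Recompute linear convolution of [1, 3, 3] and [3, 5]: y[0] = 1×3 = 3; y[1] = 1×5 + 3×3 = 14; y[2] = 3×5 + 3×3 = 24; y[3] = 3×5 = 15 → [3, 14, 24, 15]. Compare to given [4, 14, 24, 15]: they differ at index 0: given 4, correct 3, so answer: No

No. Error at index 0: given 4, correct 3.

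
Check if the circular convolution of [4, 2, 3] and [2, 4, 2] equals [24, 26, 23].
Recompute circular convolution of [4, 2, 3] and [2, 4, 2]: y[0] = 4×2 + 2×2 + 3×4 = 24; y[1] = 4×4 + 2×2 + 3×2 = 26; y[2] = 4×2 + 2×4 + 3×2 = 22 → [24, 26, 22]. Compare to given [24, 26, 23]: they differ at index 2: given 23, correct 22, so answer: No

No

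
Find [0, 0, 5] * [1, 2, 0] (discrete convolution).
y[0] = 0×1 = 0; y[1] = 0×2 + 0×1 = 0; y[2] = 0×0 + 0×2 + 5×1 = 5; y[3] = 0×0 + 5×2 = 10; y[4] = 5×0 = 0

[0, 0, 5, 10, 0]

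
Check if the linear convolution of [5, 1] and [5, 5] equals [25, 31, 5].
Recompute linear convolution of [5, 1] and [5, 5]: y[0] = 5×5 = 25; y[1] = 5×5 + 1×5 = 30; y[2] = 1×5 = 5 → [25, 30, 5]. Compare to given [25, 31, 5]: they differ at index 1: given 31, correct 30, so answer: No

No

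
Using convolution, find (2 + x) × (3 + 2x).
Ascending coefficients: a = [2, 1], b = [3, 2]. c[0] = 2×3 = 6; c[1] = 2×2 + 1×3 = 7; c[2] = 1×2 = 2. Result coefficients: [6, 7, 2] → 6 + 7x + 2x^2

6 + 7x + 2x^2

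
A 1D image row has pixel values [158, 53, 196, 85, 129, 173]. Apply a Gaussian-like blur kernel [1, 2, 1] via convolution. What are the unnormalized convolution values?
Convolve image row [158, 53, 196, 85, 129, 173] with kernel [1, 2, 1]: y[0] = 158×1 = 158; y[1] = 158×2 + 53×1 = 369; y[2] = 158×1 + 53×2 + 196×1 = 460; y[3] = 53×1 + 196×2 + 85×1 = 530; y[4] = 196×1 + 85×2 + 129×1 = 495; y[5] = 85×1 + 129×2 + 173×1 = 516; y[6] = 129×1 + 173×2 = 475; y[7] = 173×1 = 173 → [158, 369, 460, 530, 495, 516, 475, 173]. Normalization factor = sum(kernel) = 4.

[158, 369, 460, 530, 495, 516, 475, 173]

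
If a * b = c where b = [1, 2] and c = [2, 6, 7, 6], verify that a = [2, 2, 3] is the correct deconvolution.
Forward-compute [2, 2, 3] * [1, 2]: c[0] = 2×1 = 2; c[1] = 2×2 + 2×1 = 6; c[2] = 2×2 + 3×1 = 7; c[3] = 3×2 = 6 → [2, 6, 7, 6]. Matches given c = [2, 6, 7, 6], so verified.

Verified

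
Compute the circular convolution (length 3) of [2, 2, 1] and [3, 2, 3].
Use y[k] = Σ_j x[j]·h[(k-j) mod 3]. y[0] = 2×3 + 2×3 + 1×2 = 14; y[1] = 2×2 + 2×3 + 1×3 = 13; y[2] = 2×3 + 2×2 + 1×3 = 13. Result: [14, 13, 13]

[14, 13, 13]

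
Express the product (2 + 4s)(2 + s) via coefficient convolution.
Ascending coefficients: a = [2, 4], b = [2, 1]. c[0] = 2×2 = 4; c[1] = 2×1 + 4×2 = 10; c[2] = 4×1 = 4. Result coefficients: [4, 10, 4] → 4 + 10s + 4s^2

4 + 10s + 4s^2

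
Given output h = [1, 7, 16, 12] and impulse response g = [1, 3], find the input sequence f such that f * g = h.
Deconvolve h=[1, 7, 16, 12] by g=[1, 3]. Since g[0]=1, solve forward: f[0] = h[0] / 1 = 1; f[1] = (h[1] - 1×3) / 1 = 4; f[2] = (h[2] - 4×3) / 1 = 4. So f = [1, 4, 4]. Check by forward convolution: h[0] = 1×1 = 1; h[1] = 1×3 + 4×1 = 7; h[2] = 4×3 + 4×1 = 16; h[3] = 4×3 = 12

[1, 4, 4]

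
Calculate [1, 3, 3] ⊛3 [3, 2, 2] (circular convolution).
Use y[k] = Σ_j s[j]·t[(k-j) mod 3]. y[0] = 1×3 + 3×2 + 3×2 = 15; y[1] = 1×2 + 3×3 + 3×2 = 17; y[2] = 1×2 + 3×2 + 3×3 = 17. Result: [15, 17, 17]

[15, 17, 17]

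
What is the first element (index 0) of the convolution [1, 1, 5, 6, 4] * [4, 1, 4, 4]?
Use y[k] = Σ_i a[i]·b[k-i] at k=0. y[0] = 1×4 = 4

4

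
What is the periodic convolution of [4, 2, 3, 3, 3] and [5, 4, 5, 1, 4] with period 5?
Use y[k] = Σ_j f[j]·g[(k-j) mod 5]. y[0] = 4×5 + 2×4 + 3×1 + 3×5 + 3×4 = 58; y[1] = 4×4 + 2×5 + 3×4 + 3×1 + 3×5 = 56; y[2] = 4×5 + 2×4 + 3×5 + 3×4 + 3×1 = 58; y[3] = 4×1 + 2×5 + 3×4 + 3×5 + 3×4 = 53; y[4] = 4×4 + 2×1 + 3×5 + 3×4 + 3×5 = 60. Result: [58, 56, 58, 53, 60]

[58, 56, 58, 53, 60]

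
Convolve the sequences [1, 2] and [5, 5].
y[0] = 1×5 = 5; y[1] = 1×5 + 2×5 = 15; y[2] = 2×5 = 10

[5, 15, 10]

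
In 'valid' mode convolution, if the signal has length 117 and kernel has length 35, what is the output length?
'Valid' mode counts only positions where the kernel fully overlaps the signal: m - n + 1 = 117 - 35 + 1 = 83

83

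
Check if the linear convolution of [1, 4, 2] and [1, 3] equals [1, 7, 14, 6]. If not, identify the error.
Recompute linear convolution of [1, 4, 2] and [1, 3]: y[0] = 1×1 = 1; y[1] = 1×3 + 4×1 = 7; y[2] = 4×3 + 2×1 = 14; y[3] = 2×3 = 6 → [1, 7, 14, 6]. Given [1, 7, 14, 6] matches, so answer: Yes

Yes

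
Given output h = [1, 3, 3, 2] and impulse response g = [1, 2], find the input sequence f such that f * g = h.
Deconvolve h=[1, 3, 3, 2] by g=[1, 2]. Since g[0]=1, solve forward: f[0] = h[0] / 1 = 1; f[1] = (h[1] - 1×2) / 1 = 1; f[2] = (h[2] - 1×2) / 1 = 1. So f = [1, 1, 1]. Check by forward convolution: h[0] = 1×1 = 1; h[1] = 1×2 + 1×1 = 3; h[2] = 1×2 + 1×1 = 3; h[3] = 1×2 = 2

[1, 1, 1]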